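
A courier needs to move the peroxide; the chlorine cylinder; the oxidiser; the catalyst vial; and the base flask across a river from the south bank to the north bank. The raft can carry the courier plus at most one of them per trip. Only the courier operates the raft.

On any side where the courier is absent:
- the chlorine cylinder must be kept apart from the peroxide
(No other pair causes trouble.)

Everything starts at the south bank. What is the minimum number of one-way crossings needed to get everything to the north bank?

Counting alone: the courier can take at most 1 across per trip to the north bank, so moving all 5 needs at least 5 loaded trips out, with a return between consecutive ones — at least 9 crossings.
The plan below uses exactly 9 crossings, so it is optimal:
1. Courier goes to the north bank with the peroxide.
2. Courier goes back to the south bank alone.
3. Courier goes to the north bank with the oxidiser.
4. Courier goes back to the south bank alone.
5. Courier goes to the north bank with the catalyst vial.
6. Courier goes back to the south bank alone.
7. Courier goes to the north bank with the base flask.
8. Courier goes back to the south bank alone.
9. Courier goes to the north bank with the chlorine cylinder.

9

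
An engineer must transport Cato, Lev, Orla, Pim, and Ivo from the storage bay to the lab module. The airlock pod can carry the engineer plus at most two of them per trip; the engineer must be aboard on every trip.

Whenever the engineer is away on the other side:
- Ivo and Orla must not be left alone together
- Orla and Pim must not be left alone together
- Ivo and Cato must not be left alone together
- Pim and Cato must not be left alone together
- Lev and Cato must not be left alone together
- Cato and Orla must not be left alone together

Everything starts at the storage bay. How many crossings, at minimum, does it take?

7

Counting alone: the engineer can take at most 2 across per trip to the lab module, so moving all 5 needs at least 3 loaded trips out, with a return between consecutive ones — at least 5 crossings.
The safety rule pushes this higher. Following every safe sequence of crossings, the most of the 5 that can be at the lab module as the airlock pod arrives there on crossing 5 is 4 — never all 5.
So no plan with fewer than 7 crossings exists, and this one achieves 7:
1. Engineer goes to the lab module with Cato and Orla.  [the storage bay: Ivo, Lev, Pim | the lab module: Cato, Orla]
2. Engineer goes back to the storage bay with Cato.  [the storage bay: Cato, Ivo, Lev, Pim | the lab module: Orla]
3. Engineer goes to the lab module with Cato and Lev.  [the storage bay: Ivo, Pim | the lab module: Cato, Lev, Orla]
4. Engineer goes back to the storage bay with Cato.  [the storage bay: Cato, Ivo, Pim | the lab module: Lev, Orla]
5. Engineer goes to the lab module with Ivo and Pim.  [the storage bay: Cato | the lab module: Ivo, Lev, Orla, Pim]
6. Engineer goes back to the storage bay with Orla.  [the storage bay: Cato, Orla | the lab module: Ivo, Lev, Pim]
7. Engineer goes to the lab module with Cato and Orla.  [the storage bay: — | the lab module: Cato, Ivo, Lev, Orla, Pim]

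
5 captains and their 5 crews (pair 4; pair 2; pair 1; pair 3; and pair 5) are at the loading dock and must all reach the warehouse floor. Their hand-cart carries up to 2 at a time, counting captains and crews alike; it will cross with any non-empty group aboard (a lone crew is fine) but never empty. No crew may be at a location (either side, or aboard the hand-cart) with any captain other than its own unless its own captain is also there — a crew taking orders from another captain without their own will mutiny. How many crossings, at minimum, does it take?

impossible

Following every safe sequence of crossings from the start, the most of the 10 that can be at the warehouse floor as the hand-cart arrives there on crossings 1, 3, 5, 7 is 2, 3, 4, 5 respectively; the best ever achieved is 5 of 10.
From crossing 9 on, no configuration arises that was not already reachable earlier: only 82 distinct safe configurations (who is on which side, and where the hand-cart is) can ever be reached, none of them has everyone across, and every continuation just revisits them. So no valid plan exists.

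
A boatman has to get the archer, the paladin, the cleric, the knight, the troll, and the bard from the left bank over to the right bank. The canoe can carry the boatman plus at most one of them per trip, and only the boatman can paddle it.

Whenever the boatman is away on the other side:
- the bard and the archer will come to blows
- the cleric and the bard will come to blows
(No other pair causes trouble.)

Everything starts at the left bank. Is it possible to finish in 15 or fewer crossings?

Yes — this plan uses 13 crossings (≤ 15):
1. Boatman goes to the right bank with the bard.
2. Boatman goes back to the left bank alone.
3. Boatman goes to the right bank with the archer.
4. Boatman goes back to the left bank with the bard.
5. Boatman goes to the right bank with the cleric.
6. Boatman goes back to the left bank alone.
7. Boatman goes to the right bank with the paladin.
8. Boatman goes back to the left bank alone.
9. Boatman goes to the right bank with the knight.
10. Boatman goes back to the left bank alone.
11. Boatman goes to the right bank with the troll.
12. Boatman goes back to the left bank alone.
13. Boatman goes to the right bank with the bard.

Yes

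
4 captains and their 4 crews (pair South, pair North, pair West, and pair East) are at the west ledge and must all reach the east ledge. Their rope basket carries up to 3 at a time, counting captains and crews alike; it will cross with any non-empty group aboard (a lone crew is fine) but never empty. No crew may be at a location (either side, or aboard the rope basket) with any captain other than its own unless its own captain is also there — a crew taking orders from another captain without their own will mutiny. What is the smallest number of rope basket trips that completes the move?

Counting alone: each trip to the east ledge takes at most 3 across and each return brings at least 1 back, so after t trips out (and t−1 returns) at most 3t − (t−1) of the 8 are across; that first reaches 8 at t = 4, so at least 7 crossings are needed.
The safety rule pushes this higher. Following every safe sequence of crossings, the most of the 8 that can be at the east ledge as the rope basket arrives there on crossing 7 is 7 — never all 8.
So no plan with fewer than 9 crossings exists, and this one achieves 9:
1. captain South and crew South cross → the east ledge.
2. captain South crosses ← the west ledge.
3. captain North, captain South, and crew North cross → the east ledge.
4. captain South and crew South cross ← the west ledge.
5. captain East, captain South, and captain West cross → the east ledge.
6. crew North crosses ← the west ledge.
7. crew North and crew South cross → the east ledge.
8. crew South crosses ← the west ledge.
9. crew East, crew South, and crew West cross → the east ledge.

9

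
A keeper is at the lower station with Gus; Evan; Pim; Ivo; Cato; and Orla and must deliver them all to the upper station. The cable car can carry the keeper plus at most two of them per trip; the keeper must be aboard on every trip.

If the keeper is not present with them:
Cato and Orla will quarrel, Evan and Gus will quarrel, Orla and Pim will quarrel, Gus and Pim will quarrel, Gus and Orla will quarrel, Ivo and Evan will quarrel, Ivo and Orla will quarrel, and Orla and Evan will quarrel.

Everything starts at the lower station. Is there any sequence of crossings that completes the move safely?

No

Whatever the first load, the items left behind include a forbidden pair without the keeper. No opening move is safe, so no plan exists.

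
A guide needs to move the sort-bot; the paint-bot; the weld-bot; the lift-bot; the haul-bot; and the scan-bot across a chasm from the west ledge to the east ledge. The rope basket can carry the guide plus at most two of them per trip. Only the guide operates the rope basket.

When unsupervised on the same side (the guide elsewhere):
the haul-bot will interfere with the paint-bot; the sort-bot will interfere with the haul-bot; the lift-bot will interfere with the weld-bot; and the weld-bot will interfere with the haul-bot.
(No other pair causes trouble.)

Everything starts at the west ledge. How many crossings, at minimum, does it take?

7

Counting alone: the guide can take at most 2 across per trip to the east ledge, so moving all 6 needs at least 3 loaded trips out, with a return between consecutive ones — at least 5 crossings.
The safety rule pushes this higher. Following every safe sequence of crossings, the most of the 6 that can be at the east ledge as the rope basket arrives there on crossing 5 is 5 — never all 6.
So no plan with fewer than 7 crossings exists, and this one achieves 7:
1. Guide goes to the east ledge with the haul-bot and the weld-bot.  [the west ledge: the lift-bot, the paint-bot, the scan-bot, the sort-bot | the east ledge: the haul-bot, the weld-bot]
2. Guide goes back to the west ledge with the weld-bot.  [the west ledge: the lift-bot, the paint-bot, the scan-bot, the sort-bot, the weld-bot | the east ledge: the haul-bot]
3. Guide goes to the east ledge with the sort-bot and the weld-bot.  [the west ledge: the lift-bot, the paint-bot, the scan-bot | the east ledge: the haul-bot, the sort-bot, the weld-bot]
4. Guide goes back to the west ledge with the haul-bot.  [the west ledge: the haul-bot, the lift-bot, the paint-bot, the scan-bot | the east ledge: the sort-bot, the weld-bot]
5. Guide goes to the east ledge with the paint-bot and the scan-bot.  [the west ledge: the haul-bot, the lift-bot | the east ledge: the paint-bot, the scan-bot, the sort-bot, the weld-bot]
6. Guide goes back to the west ledge alone.  [the west ledge: the haul-bot, the lift-bot | the east ledge: the paint-bot, the scan-bot, the sort-bot, the weld-bot]
7. Guide goes to the east ledge with the haul-bot and the lift-bot.  [the west ledge: — | the east ledge: the haul-bot, the lift-bot, the paint-bot, the scan-bot, the sort-bot, the weld-bot]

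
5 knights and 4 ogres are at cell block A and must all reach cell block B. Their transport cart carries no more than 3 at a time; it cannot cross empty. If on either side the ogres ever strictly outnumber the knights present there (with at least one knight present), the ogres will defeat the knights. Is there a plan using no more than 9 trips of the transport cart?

Yes

Yes — this plan uses 7 crossings (≤ 9):
1. 3 ogres → cell block B.  (cell block A: 5K 1O; cell block B: 0K 3O)
2. 1 ogre ← cell block A.  (cell block A: 5K 2O; cell block B: 0K 2O)
3. 3 knights → cell block B.  (cell block A: 2K 2O; cell block B: 3K 2O)
4. 1 knight ← cell block A.  (cell block A: 3K 2O; cell block B: 2K 2O)
5. 2 knights and 1 ogre → cell block B.  (cell block A: 1K 1O; cell block B: 4K 3O)
6. 1 knight ← cell block A.  (cell block A: 2K 1O; cell block B: 3K 3O)
7. 2 knights and 1 ogre → cell block B.  (cell block A: 0K 0O; cell block B: 5K 4O)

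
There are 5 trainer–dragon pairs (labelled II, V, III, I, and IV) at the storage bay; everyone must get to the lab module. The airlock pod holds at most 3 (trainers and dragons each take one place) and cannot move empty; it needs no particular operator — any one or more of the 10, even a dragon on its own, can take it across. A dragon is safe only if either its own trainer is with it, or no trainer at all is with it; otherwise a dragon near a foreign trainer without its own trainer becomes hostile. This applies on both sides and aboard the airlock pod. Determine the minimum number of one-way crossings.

11

Counting alone: each trip to the lab module takes at most 3 across and each return brings at least 1 back, so after t trips out (and t−1 returns) at most 3t − (t−1) of the 10 are across; that first reaches 10 at t = 5, so at least 9 crossings are needed.
The safety rule pushes this higher. Following every safe sequence of crossings, the most of the 10 that can be at the lab module as the airlock pod arrives there on crossing 9 is 9 — never all 10.
So no plan with fewer than 11 crossings exists, and this one achieves 11:
1. dragon II and trainer II cross → the lab module.
2. trainer II crosses ← the storage bay.
3. dragon I, dragon III, and dragon V cross → the lab module.
4. dragon II crosses ← the storage bay.
5. trainer I, trainer III, and trainer V cross → the lab module.
6. dragon V and trainer V cross ← the storage bay.
7. trainer II, trainer IV, and trainer V cross → the lab module.
8. dragon III crosses ← the storage bay.
9. dragon II and dragon V cross → the lab module.
10. dragon II crosses ← the storage bay.
11. dragon II, dragon III, and dragon IV cross → the lab module.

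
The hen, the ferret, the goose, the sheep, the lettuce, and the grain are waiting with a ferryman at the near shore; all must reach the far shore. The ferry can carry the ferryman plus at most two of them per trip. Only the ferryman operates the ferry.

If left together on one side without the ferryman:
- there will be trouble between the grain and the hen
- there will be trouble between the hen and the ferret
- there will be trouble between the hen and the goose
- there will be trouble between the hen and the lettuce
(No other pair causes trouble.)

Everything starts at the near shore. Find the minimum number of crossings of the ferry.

Counting alone: the ferryman can take at most 2 across per trip to the far shore, so moving all 6 needs at least 3 loaded trips out, with a return between consecutive ones — at least 5 crossings.
The safety rule pushes this higher. Following every safe sequence of crossings, the most of the 6 that can be at the far shore as the ferry arrives there on crossing 5 is 5 — never all 6.
So no plan with fewer than 7 crossings exists, and this one achieves 7:
1. Ferryman goes to the far shore with the hen.  [the near shore: the ferret, the goose, the grain, the lettuce, the sheep | the far shore: the hen]
2. Ferryman goes back to the near shore alone.  [the near shore: the ferret, the goose, the grain, the lettuce, the sheep | the far shore: the hen]
3. Ferryman goes to the far shore with the ferret and the goose.  [the near shore: the grain, the lettuce, the sheep | the far shore: the ferret, the goose, the hen]
4. Ferryman goes back to the near shore with the hen.  [the near shore: the grain, the hen, the lettuce, the sheep | the far shore: the ferret, the goose]
5. Ferryman goes to the far shore with the grain and the lettuce.  [the near shore: the hen, the sheep | the far shore: the ferret, the goose, the grain, the lettuce]
6. Ferryman goes back to the near shore alone.  [the near shore: the hen, the sheep | the far shore: the ferret, the goose, the grain, the lettuce]
7. Ferryman goes to the far shore with the hen and the sheep.  [the near shore: — | the far shore: the ferret, the goose, the grain, the hen, the lettuce, the sheep]

7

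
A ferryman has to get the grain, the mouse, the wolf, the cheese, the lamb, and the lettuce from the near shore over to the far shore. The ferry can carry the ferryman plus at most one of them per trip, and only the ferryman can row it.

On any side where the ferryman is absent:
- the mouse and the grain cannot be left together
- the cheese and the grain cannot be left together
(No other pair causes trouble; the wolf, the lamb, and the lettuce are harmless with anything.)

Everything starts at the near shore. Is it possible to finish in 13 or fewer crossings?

Yes — this plan uses 13 crossings (≤ 13):
1. Ferryman goes to the far shore with the grain.  [the near shore: the cheese, the lamb, the lettuce, the mouse, the wolf | the far shore: the grain]
2. Ferryman goes back to the near shore alone.  [the near shore: the cheese, the lamb, the lettuce, the mouse, the wolf | the far shore: the grain]
3. Ferryman goes to the far shore with the mouse.  [the near shore: the cheese, the lamb, the lettuce, the wolf | the far shore: the grain, the mouse]
4. Ferryman goes back to the near shore with the grain.  [the near shore: the cheese, the grain, the lamb, the lettuce, the wolf | the far shore: the mouse]
5. Ferryman goes to the far shore with the cheese.  [the near shore: the grain, the lamb, the lettuce, the wolf | the far shore: the cheese, the mouse]
6. Ferryman goes back to the near shore alone.  [the near shore: the grain, the lamb, the lettuce, the wolf | the far shore: the cheese, the mouse]
7. Ferryman goes to the far shore with the wolf.  [the near shore: the grain, the lamb, the lettuce | the far shore: the cheese, the mouse, the wolf]
8. Ferryman goes back to the near shore alone.  [the near shore: the grain, the lamb, the lettuce | the far shore: the cheese, the mouse, the wolf]
9. Ferryman goes to the far shore with the lamb.  [the near shore: the grain, the lettuce | the far shore: the cheese, the lamb, the mouse, the wolf]
10. Ferryman goes back to the near shore alone.  [the near shore: the grain, the lettuce | the far shore: the cheese, the lamb, the mouse, the wolf]
11. Ferryman goes to the far shore with the lettuce.  [the near shore: the grain | the far shore: the cheese, the lamb, the lettuce, the mouse, the wolf]
12. Ferryman goes back to the near shore alone.  [the near shore: the grain | the far shore: the cheese, the lamb, the lettuce, the mouse, the wolf]
13. Ferryman goes to the far shore with the grain.  [the near shore: — | the far shore: the cheese, the grain, the lamb, the lettuce, the mouse, the wolf]

Yes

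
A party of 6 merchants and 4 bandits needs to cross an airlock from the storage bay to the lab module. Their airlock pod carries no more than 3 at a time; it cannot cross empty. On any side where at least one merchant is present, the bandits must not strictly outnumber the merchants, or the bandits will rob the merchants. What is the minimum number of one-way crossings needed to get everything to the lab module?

9

Counting alone: each trip to the lab module takes at most 3 across and each return brings at least 1 back, so after t trips out (and t−1 returns) at most 3t − (t−1) of the 10 are across; that first reaches 10 at t = 5, so at least 9 crossings are needed.
The plan below uses exactly 9 crossings, so it is optimal:
1. 2 bandits → the lab module.  (the storage bay: 6M 2B; the lab module: 0M 2B)
2. 1 bandit ← the storage bay.  (the storage bay: 6M 3B; the lab module: 0M 1B)
3. 3 bandits → the lab module.  (the storage bay: 6M 0B; the lab module: 0M 4B)
4. 1 bandit ← the storage bay.  (the storage bay: 6M 1B; the lab module: 0M 3B)
5. 3 merchants → the lab module.  (the storage bay: 3M 1B; the lab module: 3M 3B)
6. 1 bandit ← the storage bay.  (the storage bay: 3M 2B; the lab module: 3M 2B)
7. 1 merchant and 2 bandits → the lab module.  (the storage bay: 2M 0B; the lab module: 4M 4B)
8. 1 bandit ← the storage bay.  (the storage bay: 2M 1B; the lab module: 4M 3B)
9. 2 merchants and 1 bandit → the lab module.  (the storage bay: 0M 0B; the lab module: 6M 4B)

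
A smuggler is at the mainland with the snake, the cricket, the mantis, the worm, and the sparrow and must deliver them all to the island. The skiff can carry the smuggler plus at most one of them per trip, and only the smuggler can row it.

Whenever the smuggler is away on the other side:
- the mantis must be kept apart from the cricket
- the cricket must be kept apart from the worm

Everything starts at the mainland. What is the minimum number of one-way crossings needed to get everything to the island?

Counting alone: the smuggler can take at most 1 across per trip to the island, so moving all 5 needs at least 5 loaded trips out, with a return between consecutive ones — at least 9 crossings.
The safety rule pushes this higher. Following every safe sequence of crossings, the most of the 5 that can be at the island as the skiff arrives there on crossing 9 is 4 — never all 5.
So no plan with fewer than 11 crossings exists, and this one achieves 11:
1. Smuggler goes to the island with the cricket.
2. Smuggler goes back to the mainland alone.
3. Smuggler goes to the island with the snake.
4. Smuggler goes back to the mainland alone.
5. Smuggler goes to the island with the mantis.
6. Smuggler goes back to the mainland with the cricket.
7. Smuggler goes to the island with the worm.
8. Smuggler goes back to the mainland alone.
9. Smuggler goes to the island with the sparrow.
10. Smuggler goes back to the mainland alone.
11. Smuggler goes to the island with the cricket.

11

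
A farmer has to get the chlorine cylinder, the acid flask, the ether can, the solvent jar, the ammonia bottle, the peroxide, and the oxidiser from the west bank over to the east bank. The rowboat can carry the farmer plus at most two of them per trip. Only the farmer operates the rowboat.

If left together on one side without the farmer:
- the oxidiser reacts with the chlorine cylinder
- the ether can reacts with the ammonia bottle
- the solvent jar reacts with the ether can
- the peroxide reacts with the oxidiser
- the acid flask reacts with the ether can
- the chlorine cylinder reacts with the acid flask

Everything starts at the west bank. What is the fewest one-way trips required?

impossible

Whatever the first load, the items left behind include a forbidden pair without the farmer. No opening move is safe, so no plan exists.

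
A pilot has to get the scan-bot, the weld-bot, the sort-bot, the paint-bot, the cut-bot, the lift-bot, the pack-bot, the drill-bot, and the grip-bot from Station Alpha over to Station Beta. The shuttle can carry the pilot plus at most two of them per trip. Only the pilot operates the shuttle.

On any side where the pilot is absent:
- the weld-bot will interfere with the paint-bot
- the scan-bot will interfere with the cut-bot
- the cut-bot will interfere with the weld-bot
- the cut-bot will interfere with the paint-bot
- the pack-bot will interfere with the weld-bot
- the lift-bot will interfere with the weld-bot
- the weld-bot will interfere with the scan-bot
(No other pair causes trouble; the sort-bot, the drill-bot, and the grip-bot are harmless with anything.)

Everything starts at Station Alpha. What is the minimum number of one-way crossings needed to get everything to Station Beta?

Counting alone: the pilot can take at most 2 across per trip to Station Beta, so moving all 9 needs at least 5 loaded trips out, with a return between consecutive ones — at least 9 crossings.
The safety rule pushes this higher. Following every safe sequence of crossings, the most of the 9 that can be at Station Beta as the shuttle arrives there on crossings 9, 11, 13 is 6, 7, 8 respectively — never all 9.
So no plan with fewer than 15 crossings exists, and this one achieves 15:
1. Pilot goes to Station Beta with the cut-bot and the weld-bot.  [Station Alpha: the drill-bot, the grip-bot, the lift-bot, the pack-bot, the paint-bot, the scan-bot, the sort-bot | Station Beta: the cut-bot, the weld-bot]
2. Pilot goes back to Station Alpha with the weld-bot.  [Station Alpha: the drill-bot, the grip-bot, the lift-bot, the pack-bot, the paint-bot, the scan-bot, the sort-bot, the weld-bot | Station Beta: the cut-bot]
3. Pilot goes to Station Beta with the sort-bot and the weld-bot.  [Station Alpha: the drill-bot, the grip-bot, the lift-bot, the pack-bot, the paint-bot, the scan-bot | Station Beta: the cut-bot, the sort-bot, the weld-bot]
4. Pilot goes back to Station Alpha with the weld-bot.  [Station Alpha: the drill-bot, the grip-bot, the lift-bot, the pack-bot, the paint-bot, the scan-bot, the weld-bot | Station Beta: the cut-bot, the sort-bot]
5. Pilot goes to Station Beta with the lift-bot and the weld-bot.  [Station Alpha: the drill-bot, the grip-bot, the pack-bot, the paint-bot, the scan-bot | Station Beta: the cut-bot, the lift-bot, the sort-bot, the weld-bot]
6. Pilot goes back to Station Alpha with the weld-bot.  [Station Alpha: the drill-bot, the grip-bot, the pack-bot, the paint-bot, the scan-bot, the weld-bot | Station Beta: the cut-bot, the lift-bot, the sort-bot]
7. Pilot goes to Station Beta with the pack-bot and the weld-bot.  [Station Alpha: the drill-bot, the grip-bot, the paint-bot, the scan-bot | Station Beta: the cut-bot, the lift-bot, the pack-bot, the sort-bot, the weld-bot]
8. Pilot goes back to Station Alpha with the weld-bot.  [Station Alpha: the drill-bot, the grip-bot, the paint-bot, the scan-bot, the weld-bot | Station Beta: the cut-bot, the lift-bot, the pack-bot, the sort-bot]
9. Pilot goes to Station Beta with the paint-bot and the scan-bot.  [Station Alpha: the drill-bot, the grip-bot, the weld-bot | Station Beta: the cut-bot, the lift-bot, the pack-bot, the paint-bot, the scan-bot, the sort-bot]
10. Pilot goes back to Station Alpha with the cut-bot.  [Station Alpha: the cut-bot, the drill-bot, the grip-bot, the weld-bot | Station Beta: the lift-bot, the pack-bot, the paint-bot, the scan-bot, the sort-bot]
11. Pilot goes to Station Beta with the drill-bot and the weld-bot.  [Station Alpha: the cut-bot, the grip-bot | Station Beta: the drill-bot, the lift-bot, the pack-bot, the paint-bot, the scan-bot, the sort-bot, the weld-bot]
12. Pilot goes back to Station Alpha with the weld-bot.  [Station Alpha: the cut-bot, the grip-bot, the weld-bot | Station Beta: the drill-bot, the lift-bot, the pack-bot, the paint-bot, the scan-bot, the sort-bot]
13. Pilot goes to Station Beta with the grip-bot and the weld-bot.  [Station Alpha: the cut-bot | Station Beta: the drill-bot, the grip-bot, the lift-bot, the pack-bot, the paint-bot, the scan-bot, the sort-bot, the weld-bot]
14. Pilot goes back to Station Alpha with the weld-bot.  [Station Alpha: the cut-bot, the weld-bot | Station Beta: the drill-bot, the grip-bot, the lift-bot, the pack-bot, the paint-bot, the scan-bot, the sort-bot]
15. Pilot goes to Station Beta with the cut-bot and the weld-bot.  [Station Alpha: — | Station Beta: the cut-bot, the drill-bot, the grip-bot, the lift-bot, the pack-bot, the paint-bot, the scan-bot, the sort-bot, the weld-bot]

15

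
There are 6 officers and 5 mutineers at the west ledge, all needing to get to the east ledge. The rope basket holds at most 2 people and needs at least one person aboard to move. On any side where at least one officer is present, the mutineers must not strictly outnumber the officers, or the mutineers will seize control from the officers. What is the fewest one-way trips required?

19

Counting alone: each trip to the east ledge takes at most 2 across and each return brings at least 1 back, so after t trips out (and t−1 returns) at most 2t − (t−1) of the 11 are across; that first reaches 11 at t = 10, so at least 19 crossings are needed.
The plan below uses exactly 19 crossings, so it is optimal:
1. 2 mutineers → the east ledge.  (the west ledge: 6O 3M; the east ledge: 0O 2M)
2. 1 mutineer ← the west ledge.  (the west ledge: 6O 4M; the east ledge: 0O 1M)
3. 2 mutineers → the east ledge.  (the west ledge: 6O 2M; the east ledge: 0O 3M)
4. 1 mutineer ← the west ledge.  (the west ledge: 6O 3M; the east ledge: 0O 2M)
5. 2 officers → the east ledge.  (the west ledge: 4O 3M; the east ledge: 2O 2M)
6. 1 mutineer ← the west ledge.  (the west ledge: 4O 4M; the east ledge: 2O 1M)
7. 1 officer and 1 mutineer → the east ledge.  (the west ledge: 3O 3M; the east ledge: 3O 2M)
8. 1 officer ← the west ledge.  (the west ledge: 4O 3M; the east ledge: 2O 2M)
9. 1 officer and 1 mutineer → the east ledge.  (the west ledge: 3O 2M; the east ledge: 3O 3M)
10. 1 mutineer ← the west ledge.  (the west ledge: 3O 3M; the east ledge: 3O 2M)
11. 1 officer and 1 mutineer → the east ledge.  (the west ledge: 2O 2M; the east ledge: 4O 3M)
12. 1 officer ← the west ledge.  (the west ledge: 3O 2M; the east ledge: 3O 3M)
13. 1 officer and 1 mutineer → the east ledge.  (the west ledge: 2O 1M; the east ledge: 4O 4M)
14. 1 mutineer ← the west ledge.  (the west ledge: 2O 2M; the east ledge: 4O 3M)
15. 1 officer and 1 mutineer → the east ledge.  (the west ledge: 1O 1M; the east ledge: 5O 4M)
16. 1 officer ← the west ledge.  (the west ledge: 2O 1M; the east ledge: 4O 4M)
17. 1 officer and 1 mutineer → the east ledge.  (the west ledge: 1O 0M; the east ledge: 5O 5M)
18. 1 mutineer ← the west ledge.  (the west ledge: 1O 1M; the east ledge: 5O 4M)
19. 1 officer and 1 mutineer → the east ledge.  (the west ledge: 0O 0M; the east ledge: 6O 5M)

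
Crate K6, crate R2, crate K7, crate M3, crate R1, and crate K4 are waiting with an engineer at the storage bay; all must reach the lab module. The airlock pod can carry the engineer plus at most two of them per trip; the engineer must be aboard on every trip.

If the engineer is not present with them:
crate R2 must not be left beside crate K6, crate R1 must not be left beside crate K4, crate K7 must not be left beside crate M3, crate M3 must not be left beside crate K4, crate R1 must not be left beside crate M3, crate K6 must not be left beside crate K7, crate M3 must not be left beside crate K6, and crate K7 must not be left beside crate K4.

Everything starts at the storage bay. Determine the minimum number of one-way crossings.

impossible

Whatever the first load, the items left behind include a forbidden pair without the engineer. No opening move is safe, so no plan exists.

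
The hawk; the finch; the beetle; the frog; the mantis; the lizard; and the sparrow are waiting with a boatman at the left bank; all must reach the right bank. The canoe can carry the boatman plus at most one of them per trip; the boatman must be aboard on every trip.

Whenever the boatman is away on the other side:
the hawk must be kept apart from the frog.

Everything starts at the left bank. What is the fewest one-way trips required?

Counting alone: the boatman can take at most 1 across per trip to the right bank, so moving all 7 needs at least 7 loaded trips out, with a return between consecutive ones — at least 13 crossings.
The plan below uses exactly 13 crossings, so it is optimal:
1. Boatman goes to the right bank with the hawk.  [the left bank: the beetle, the finch, the frog, the lizard, the mantis, the sparrow | the right bank: the hawk]
2. Boatman goes back to the left bank alone.  [the left bank: the beetle, the finch, the frog, the lizard, the mantis, the sparrow | the right bank: the hawk]
3. Boatman goes to the right bank with the finch.  [the left bank: the beetle, the frog, the lizard, the mantis, the sparrow | the right bank: the finch, the hawk]
4. Boatman goes back to the left bank alone.  [the left bank: the beetle, the frog, the lizard, the mantis, the sparrow | the right bank: the finch, the hawk]
5. Boatman goes to the right bank with the beetle.  [the left bank: the frog, the lizard, the mantis, the sparrow | the right bank: the beetle, the finch, the hawk]
6. Boatman goes back to the left bank alone.  [the left bank: the frog, the lizard, the mantis, the sparrow | the right bank: the beetle, the finch, the hawk]
7. Boatman goes to the right bank with the mantis.  [the left bank: the frog, the lizard, the sparrow | the right bank: the beetle, the finch, the hawk, the mantis]
8. Boatman goes back to the left bank alone.  [the left bank: the frog, the lizard, the sparrow | the right bank: the beetle, the finch, the hawk, the mantis]
9. Boatman goes to the right bank with the lizard.  [the left bank: the frog, the sparrow | the right bank: the beetle, the finch, the hawk, the lizard, the mantis]
10. Boatman goes back to the left bank alone.  [the left bank: the frog, the sparrow | the right bank: the beetle, the finch, the hawk, the lizard, the mantis]
11. Boatman goes to the right bank with the sparrow.  [the left bank: the frog | the right bank: the beetle, the finch, the hawk, the lizard, the mantis, the sparrow]
12. Boatman goes back to the left bank alone.  [the left bank: the frog | the right bank: the beetle, the finch, the hawk, the lizard, the mantis, the sparrow]
13. Boatman goes to the right bank with the frog.  [the left bank: — | the right bank: the beetle, the finch, the frog, the hawk, the lizard, the mantis, the sparrow]

13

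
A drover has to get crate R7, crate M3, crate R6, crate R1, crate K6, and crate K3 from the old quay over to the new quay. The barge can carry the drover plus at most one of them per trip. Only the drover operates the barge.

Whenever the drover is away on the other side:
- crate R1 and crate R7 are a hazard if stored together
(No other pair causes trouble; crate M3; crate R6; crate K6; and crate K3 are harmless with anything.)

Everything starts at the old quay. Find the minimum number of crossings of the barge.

Counting alone: the drover can take at most 1 across per trip to the new quay, so moving all 6 needs at least 6 loaded trips out, with a return between consecutive ones — at least 11 crossings.
The plan below uses exactly 11 crossings, so it is optimal:
1. Drover goes to the new quay with crate R7.  [the old quay: crate K3, crate K6, crate M3, crate R1, crate R6 | the new quay: crate R7]
2. Drover goes back to the old quay alone.  [the old quay: crate K3, crate K6, crate M3, crate R1, crate R6 | the new quay: crate R7]
3. Drover goes to the new quay with crate M3.  [the old quay: crate K3, crate K6, crate R1, crate R6 | the new quay: crate M3, crate R7]
4. Drover goes back to the old quay alone.  [the old quay: crate K3, crate K6, crate R1, crate R6 | the new quay: crate M3, crate R7]
5. Drover goes to the new quay with crate R6.  [the old quay: crate K3, crate K6, crate R1 | the new quay: crate M3, crate R6, crate R7]
6. Drover goes back to the old quay alone.  [the old quay: crate K3, crate K6, crate R1 | the new quay: crate M3, crate R6, crate R7]
7. Drover goes to the new quay with crate K6.  [the old quay: crate K3, crate R1 | the new quay: crate K6, crate M3, crate R6, crate R7]
8. Drover goes back to the old quay alone.  [the old quay: crate K3, crate R1 | the new quay: crate K6, crate M3, crate R6, crate R7]
9. Drover goes to the new quay with crate K3.  [the old quay: crate R1 | the new quay: crate K3, crate K6, crate M3, crate R6, crate R7]
10. Drover goes back to the old quay alone.  [the old quay: crate R1 | the new quay: crate K3, crate K6, crate M3, crate R6, crate R7]
11. Drover goes to the new quay with crate R1.  [the old quay: — | the new quay: crate K3, crate K6, crate M3, crate R1, crate R6, crate R7]

11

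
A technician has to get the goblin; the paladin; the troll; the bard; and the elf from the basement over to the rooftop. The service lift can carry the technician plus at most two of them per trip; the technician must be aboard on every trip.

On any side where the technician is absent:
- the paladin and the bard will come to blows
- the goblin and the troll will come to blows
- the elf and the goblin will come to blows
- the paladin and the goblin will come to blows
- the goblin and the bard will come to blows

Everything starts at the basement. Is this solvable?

1. Technician goes to the rooftop with the goblin and the paladin.
2. Technician goes back to the basement with the goblin.
3. Technician goes to the rooftop with the goblin and the troll.
4. Technician goes back to the basement with the goblin.
5. Technician goes to the rooftop with the elf and the goblin.
6. Technician goes back to the basement with the goblin.
7. Technician goes to the rooftop with the bard and the goblin.

Yes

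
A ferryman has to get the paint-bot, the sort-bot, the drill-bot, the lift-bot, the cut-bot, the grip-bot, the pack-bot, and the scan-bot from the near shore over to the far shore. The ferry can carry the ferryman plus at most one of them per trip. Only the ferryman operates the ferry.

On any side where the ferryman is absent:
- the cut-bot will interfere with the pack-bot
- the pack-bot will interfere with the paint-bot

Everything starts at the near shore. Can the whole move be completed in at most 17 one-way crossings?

Yes

Yes — this plan uses 17 crossings (≤ 17):
1. Ferryman goes to the far shore with the pack-bot.
2. Ferryman goes back to the near shore alone.
3. Ferryman goes to the far shore with the paint-bot.
4. Ferryman goes back to the near shore with the pack-bot.
5. Ferryman goes to the far shore with the cut-bot.
6. Ferryman goes back to the near shore alone.
7. Ferryman goes to the far shore with the sort-bot.
8. Ferryman goes back to the near shore alone.
9. Ferryman goes to the far shore with the drill-bot.
10. Ferryman goes back to the near shore alone.
11. Ferryman goes to the far shore with the lift-bot.
12. Ferryman goes back to the near shore alone.
13. Ferryman goes to the far shore with the grip-bot.
14. Ferryman goes back to the near shore alone.
15. Ferryman goes to the far shore with the scan-bot.
16. Ferryman goes back to the near shore alone.
17. Ferryman goes to the far shore with the pack-bot.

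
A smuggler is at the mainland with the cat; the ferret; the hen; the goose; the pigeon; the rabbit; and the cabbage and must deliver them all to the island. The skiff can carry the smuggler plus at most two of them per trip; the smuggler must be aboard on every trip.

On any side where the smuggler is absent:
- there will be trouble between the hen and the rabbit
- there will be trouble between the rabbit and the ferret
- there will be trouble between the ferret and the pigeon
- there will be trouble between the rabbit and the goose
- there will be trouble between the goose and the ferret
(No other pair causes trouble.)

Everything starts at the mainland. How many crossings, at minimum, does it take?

11

Counting alone: the smuggler can take at most 2 across per trip to the island, so moving all 7 needs at least 4 loaded trips out, with a return between consecutive ones — at least 7 crossings.
The safety rule pushes this higher. Following every safe sequence of crossings, the most of the 7 that can be at the island as the skiff arrives there on crossings 7, 9 is 5, 6 respectively — never all 7.
So no plan with fewer than 11 crossings exists, and this one achieves 11:
1. Smuggler goes to the island with the ferret and the rabbit.
2. Smuggler goes back to the mainland with the ferret.
3. Smuggler goes to the island with the cat and the ferret.
4. Smuggler goes back to the mainland with the ferret.
5. Smuggler goes to the island with the ferret and the hen.
6. Smuggler goes back to the mainland with the rabbit.
7. Smuggler goes to the island with the goose and the pigeon.
8. Smuggler goes back to the mainland with the ferret.
9. Smuggler goes to the island with the cabbage and the ferret.
10. Smuggler goes back to the mainland with the ferret.
11. Smuggler goes to the island with the ferret and the rabbit.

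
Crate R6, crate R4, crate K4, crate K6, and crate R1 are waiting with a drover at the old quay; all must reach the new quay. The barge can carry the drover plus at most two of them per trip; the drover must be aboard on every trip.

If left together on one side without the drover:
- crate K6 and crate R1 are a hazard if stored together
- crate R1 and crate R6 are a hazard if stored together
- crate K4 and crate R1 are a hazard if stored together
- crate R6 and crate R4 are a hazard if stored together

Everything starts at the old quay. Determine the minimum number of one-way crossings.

5

Counting alone: the drover can take at most 2 across per trip to the new quay, so moving all 5 needs at least 3 loaded trips out, with a return between consecutive ones — at least 5 crossings.
The plan below uses exactly 5 crossings, so it is optimal:
1. Drover goes to the new quay with crate R1 and crate R6.
2. Drover goes back to the old quay with crate R1.
3. Drover goes to the new quay with crate K4 and crate K6.
4. Drover goes back to the old quay alone.
5. Drover goes to the new quay with crate R1 and crate R4.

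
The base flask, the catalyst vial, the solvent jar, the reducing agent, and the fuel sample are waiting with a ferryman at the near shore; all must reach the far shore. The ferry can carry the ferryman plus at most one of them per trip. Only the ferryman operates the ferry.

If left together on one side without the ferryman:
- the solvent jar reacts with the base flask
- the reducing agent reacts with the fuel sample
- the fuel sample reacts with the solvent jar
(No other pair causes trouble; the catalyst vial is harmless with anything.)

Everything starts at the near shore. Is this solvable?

Whatever the first load, the items left behind include a forbidden pair without the ferryman. No opening move is safe, so no plan exists.

No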